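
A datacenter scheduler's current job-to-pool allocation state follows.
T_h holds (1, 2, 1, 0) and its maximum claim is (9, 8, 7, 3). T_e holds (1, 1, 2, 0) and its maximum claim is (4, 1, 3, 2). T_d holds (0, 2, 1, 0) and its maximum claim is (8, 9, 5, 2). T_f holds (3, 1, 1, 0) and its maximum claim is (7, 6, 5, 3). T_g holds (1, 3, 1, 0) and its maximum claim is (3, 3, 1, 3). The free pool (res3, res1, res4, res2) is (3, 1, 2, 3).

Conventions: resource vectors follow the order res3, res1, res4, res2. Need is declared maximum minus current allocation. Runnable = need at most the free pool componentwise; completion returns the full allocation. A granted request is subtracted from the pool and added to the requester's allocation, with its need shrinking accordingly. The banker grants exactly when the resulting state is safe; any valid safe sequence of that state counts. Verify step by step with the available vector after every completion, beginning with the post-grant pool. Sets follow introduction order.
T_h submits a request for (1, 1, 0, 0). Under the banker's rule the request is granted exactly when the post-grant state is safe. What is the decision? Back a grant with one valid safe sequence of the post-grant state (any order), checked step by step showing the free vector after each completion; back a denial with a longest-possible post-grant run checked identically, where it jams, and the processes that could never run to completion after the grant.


DENY: after the grant no complete ordering would exist.
Key observation: even finishing T_g, T_e leaves just (4, 4, 5, 3) free — too little res1 for any of the remaining processes.
After a pretend grant, a maximal execution: T_g, T_e — then nothing else fits. Verifying each step:
  pool = (2, 0, 2, 3)
  T_g needs (2, 0, 0, 3) <= (2, 0, 2, 3) -> finishes; pool += (1, 3, 1, 0) = (3, 3, 3, 3)
  T_e needs (3, 0, 1, 2) <= (3, 3, 3, 3) -> finishes; pool += (1, 1, 2, 0) = (4, 4, 5, 3)
  T_h cannot run: need (7, 5, 6, 3) vs free (4, 4, 5, 3) (insufficient res3, res1 and res4)
  T_d cannot run: need (8, 7, 4, 2) vs free (4, 4, 5, 3) (insufficient res3 and res1)
  T_f cannot run: need (4, 5, 4, 3) vs free (4, 4, 5, 3) (insufficient res1)
Had the request been granted, T_h, T_d and T_f could never finish.


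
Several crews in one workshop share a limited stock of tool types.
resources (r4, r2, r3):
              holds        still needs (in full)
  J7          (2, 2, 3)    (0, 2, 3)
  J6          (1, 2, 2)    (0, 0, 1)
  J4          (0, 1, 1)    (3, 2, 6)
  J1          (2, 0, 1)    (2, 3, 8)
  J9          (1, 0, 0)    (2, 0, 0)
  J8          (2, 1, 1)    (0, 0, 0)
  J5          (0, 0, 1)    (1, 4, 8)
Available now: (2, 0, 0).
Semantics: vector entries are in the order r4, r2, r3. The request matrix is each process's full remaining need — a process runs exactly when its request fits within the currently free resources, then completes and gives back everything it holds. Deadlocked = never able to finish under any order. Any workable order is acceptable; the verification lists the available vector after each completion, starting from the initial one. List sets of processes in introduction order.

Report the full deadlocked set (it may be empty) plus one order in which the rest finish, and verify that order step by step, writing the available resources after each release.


The deadlocked set is J1 and J5.
Key observation: the wall is r3: completing J8, J6, J7, J9, J4 brings the pool only to (8, 6, 7), and all the rest need more.
The rest can finish in the order J8, J6, J7, J9, J4. Walking it through:
  pool = (2, 0, 0)
  run J8 (needs (0, 0, 0), free (2, 0, 0)); after release of (2, 1, 1) the pool is (4, 1, 1)
  run J6 (needs (0, 0, 1), free (4, 1, 1)); after release of (1, 2, 2) the pool is (5, 3, 3)
  run J7 (needs (0, 2, 3), free (5, 3, 3)); after release of (2, 2, 3) the pool is (7, 5, 6)
  run J9 (needs (2, 0, 0), free (7, 5, 6)); after release of (1, 0, 0) the pool is (8, 5, 6)
  run J4 (needs (3, 2, 6), free (8, 5, 6)); after release of (0, 1, 1) the pool is (8, 6, 7)
The stuck group stays short no matter what:
  J1 cannot run: need (2, 3, 8) vs free (8, 6, 7) (insufficient r3)
  J5 cannot run: need (1, 4, 8) vs free (8, 6, 7) (insufficient r3)


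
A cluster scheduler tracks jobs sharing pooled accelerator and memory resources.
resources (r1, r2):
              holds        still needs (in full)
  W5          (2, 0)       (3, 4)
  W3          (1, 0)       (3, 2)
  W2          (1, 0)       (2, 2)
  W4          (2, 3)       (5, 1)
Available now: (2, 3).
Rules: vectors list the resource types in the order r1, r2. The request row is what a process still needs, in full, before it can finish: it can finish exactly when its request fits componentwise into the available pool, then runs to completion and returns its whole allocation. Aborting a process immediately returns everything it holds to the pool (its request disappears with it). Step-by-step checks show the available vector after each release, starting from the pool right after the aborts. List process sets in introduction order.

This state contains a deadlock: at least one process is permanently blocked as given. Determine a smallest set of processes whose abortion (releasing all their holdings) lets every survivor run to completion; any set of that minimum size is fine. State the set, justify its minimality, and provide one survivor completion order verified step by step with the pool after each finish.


Abort W5.
Key observation: no ordering could ever have run W4 before the abort of W5; with (2, 0) back in the pool it fits at step 2.
Why nothing smaller works: aborting no one leaves the state deadlocked as given.
Survivors finish in the order: W2, W4, W3. Step-by-step check (pool after the aborts first):
  pool = (4, 3)
  W2: need (2, 2) fits (4, 3); releases (1, 0), pool now (5, 3)
  W4: need (5, 1) fits (5, 3); releases (2, 3), pool now (7, 6)
  W3: need (3, 2) fits (7, 6); releases (1, 0), pool now (8, 6)


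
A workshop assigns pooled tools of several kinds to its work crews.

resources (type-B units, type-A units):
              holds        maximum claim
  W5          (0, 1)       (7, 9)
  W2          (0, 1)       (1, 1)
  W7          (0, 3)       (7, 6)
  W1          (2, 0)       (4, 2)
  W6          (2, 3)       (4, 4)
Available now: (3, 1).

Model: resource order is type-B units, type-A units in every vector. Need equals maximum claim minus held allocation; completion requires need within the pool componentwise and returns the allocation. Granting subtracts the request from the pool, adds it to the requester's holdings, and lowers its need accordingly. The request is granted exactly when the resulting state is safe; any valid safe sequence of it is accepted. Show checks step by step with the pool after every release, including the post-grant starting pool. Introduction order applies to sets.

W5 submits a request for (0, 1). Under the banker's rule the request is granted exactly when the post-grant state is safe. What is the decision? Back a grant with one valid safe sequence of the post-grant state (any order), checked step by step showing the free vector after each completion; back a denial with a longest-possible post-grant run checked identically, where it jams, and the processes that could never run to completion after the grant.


GRANT — the state after the grant stays safe, e.g. via W2, W6, W1, W7, W5.
Key observation: the grant leaves (3, 0) free — enough for W2, whose release restarts the cascade.
Verifying the post-grant state step by step:
  pool = (3, 0)
  run W2 (needs (1, 0), free (3, 0)); after release of (0, 1) the pool is (3, 1)
  run W6 (needs (2, 1), free (3, 1)); after release of (2, 3) the pool is (5, 4)
  run W1 (needs (2, 2), free (5, 4)); after release of (2, 0) the pool is (7, 4)
  run W7 (needs (7, 3), free (7, 4)); after release of (0, 3) the pool is (7, 7)
  run W5 (needs (7, 7), free (7, 7)); after release of (0, 2) the pool is (7, 9)


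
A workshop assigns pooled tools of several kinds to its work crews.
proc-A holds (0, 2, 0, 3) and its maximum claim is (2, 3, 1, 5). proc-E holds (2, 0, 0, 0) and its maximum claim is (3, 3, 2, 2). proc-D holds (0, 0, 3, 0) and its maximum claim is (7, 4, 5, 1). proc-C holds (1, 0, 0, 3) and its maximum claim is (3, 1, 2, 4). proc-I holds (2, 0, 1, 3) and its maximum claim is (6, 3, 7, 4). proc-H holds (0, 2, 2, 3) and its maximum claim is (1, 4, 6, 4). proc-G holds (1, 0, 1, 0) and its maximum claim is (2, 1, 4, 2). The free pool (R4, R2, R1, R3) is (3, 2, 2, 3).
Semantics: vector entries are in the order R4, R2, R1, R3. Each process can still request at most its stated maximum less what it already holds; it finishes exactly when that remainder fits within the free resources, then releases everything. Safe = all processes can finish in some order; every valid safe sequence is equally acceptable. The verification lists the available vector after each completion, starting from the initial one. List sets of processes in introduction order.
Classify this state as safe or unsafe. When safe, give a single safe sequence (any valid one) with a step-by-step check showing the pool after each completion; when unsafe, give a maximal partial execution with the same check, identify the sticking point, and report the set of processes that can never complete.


The state is UNSAFE.
Key observation: after proc-A, proc-C, proc-E the pool peaks at (6, 4, 2, 9), and each blocked process is short somewhere: proc-D on R4; proc-I on R1; proc-H on R1; proc-G on R1.
A maximal execution: proc-A, proc-C, proc-E — then nothing else fits. Check, step by step:
  pool = (3, 2, 2, 3)
  proc-A: need (2, 1, 1, 2) fits (3, 2, 2, 3); releases (0, 2, 0, 3), pool now (3, 4, 2, 6)
  proc-C: need (2, 1, 2, 1) fits (3, 4, 2, 6); releases (1, 0, 0, 3), pool now (4, 4, 2, 9)
  proc-E: need (1, 3, 2, 2) fits (4, 4, 2, 9); releases (2, 0, 0, 0), pool now (6, 4, 2, 9)
  proc-D cannot run: need (7, 4, 2, 1) vs free (6, 4, 2, 9) (insufficient R4)
  proc-I cannot run: need (4, 3, 6, 1) vs free (6, 4, 2, 9) (insufficient R1)
  proc-H cannot run: need (1, 2, 4, 1) vs free (6, 4, 2, 9) (insufficient R1)
  proc-G cannot run: need (1, 1, 3, 2) vs free (6, 4, 2, 9) (insufficient R1)
Permanently blocked: proc-D, proc-I, proc-H and proc-G.


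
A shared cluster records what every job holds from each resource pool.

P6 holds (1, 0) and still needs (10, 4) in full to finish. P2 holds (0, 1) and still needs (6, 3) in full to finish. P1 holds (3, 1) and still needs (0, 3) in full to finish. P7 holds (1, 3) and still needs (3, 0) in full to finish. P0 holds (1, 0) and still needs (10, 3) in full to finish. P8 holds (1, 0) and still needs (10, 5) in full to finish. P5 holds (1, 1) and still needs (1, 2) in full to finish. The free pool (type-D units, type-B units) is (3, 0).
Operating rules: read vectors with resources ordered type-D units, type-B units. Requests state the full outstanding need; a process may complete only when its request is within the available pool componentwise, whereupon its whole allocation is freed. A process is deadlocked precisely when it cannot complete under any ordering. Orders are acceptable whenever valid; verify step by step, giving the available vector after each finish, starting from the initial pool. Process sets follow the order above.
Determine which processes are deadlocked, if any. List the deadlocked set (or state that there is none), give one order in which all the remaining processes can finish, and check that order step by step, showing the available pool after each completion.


Deadlocked: P6, P0 and P8.
Key observation: type-D units is the bottleneck — with P7, P1, P2, P5 done the pool holds (8, 6), short of every remaining need.
One completion order for the rest: P7, P1, P2, P5. Walking it through:
  pool = (3, 0)
  P7 needs (3, 0) <= (3, 0) -> finishes; pool += (1, 3) = (4, 3)
  P1 needs (0, 3) <= (4, 3) -> finishes; pool += (3, 1) = (7, 4)
  P2 needs (6, 3) <= (7, 4) -> finishes; pool += (0, 1) = (7, 5)
  P5 needs (1, 2) <= (7, 5) -> finishes; pool += (1, 1) = (8, 6)
The blocked processes can never fit:
  P6 cannot run: need (10, 4) vs free (8, 6) (insufficient type-D units)
  P0 cannot run: need (10, 3) vs free (8, 6) (insufficient type-D units)
  P8 cannot run: need (10, 5) vs free (8, 6) (insufficient type-D units)


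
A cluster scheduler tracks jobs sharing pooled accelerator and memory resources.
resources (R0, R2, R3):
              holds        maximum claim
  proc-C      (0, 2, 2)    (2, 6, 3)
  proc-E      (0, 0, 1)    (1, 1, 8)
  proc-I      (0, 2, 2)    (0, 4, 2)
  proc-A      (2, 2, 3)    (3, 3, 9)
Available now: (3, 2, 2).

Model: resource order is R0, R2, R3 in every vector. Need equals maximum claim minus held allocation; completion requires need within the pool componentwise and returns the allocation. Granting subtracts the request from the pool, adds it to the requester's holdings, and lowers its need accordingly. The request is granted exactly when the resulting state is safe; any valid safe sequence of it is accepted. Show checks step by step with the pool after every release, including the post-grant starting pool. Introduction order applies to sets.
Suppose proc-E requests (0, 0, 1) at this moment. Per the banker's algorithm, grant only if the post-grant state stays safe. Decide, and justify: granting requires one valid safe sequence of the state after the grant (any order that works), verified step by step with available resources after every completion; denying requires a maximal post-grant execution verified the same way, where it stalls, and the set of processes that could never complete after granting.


DENY. Granting would leave the state unsafe.
Key observation: the wall is R3: completing proc-I, proc-C brings the pool only to (3, 6, 5), and all the rest need more.
After a pretend grant, a maximal execution: proc-I, proc-C — then nothing else fits. Walking it through:
  pool = (3, 2, 1)
  proc-I needs (0, 2, 0) <= (3, 2, 1) -> finishes; pool += (0, 2, 2) = (3, 4, 3)
  proc-C needs (2, 4, 1) <= (3, 4, 3) -> finishes; pool += (0, 2, 2) = (3, 6, 5)
  blocked: proc-E wants (1, 1, 6), pool (3, 6, 5) — not enough R3
  blocked: proc-A wants (1, 1, 6), pool (3, 6, 5) — not enough R3
Had the request been granted, proc-E and proc-A could never finish.


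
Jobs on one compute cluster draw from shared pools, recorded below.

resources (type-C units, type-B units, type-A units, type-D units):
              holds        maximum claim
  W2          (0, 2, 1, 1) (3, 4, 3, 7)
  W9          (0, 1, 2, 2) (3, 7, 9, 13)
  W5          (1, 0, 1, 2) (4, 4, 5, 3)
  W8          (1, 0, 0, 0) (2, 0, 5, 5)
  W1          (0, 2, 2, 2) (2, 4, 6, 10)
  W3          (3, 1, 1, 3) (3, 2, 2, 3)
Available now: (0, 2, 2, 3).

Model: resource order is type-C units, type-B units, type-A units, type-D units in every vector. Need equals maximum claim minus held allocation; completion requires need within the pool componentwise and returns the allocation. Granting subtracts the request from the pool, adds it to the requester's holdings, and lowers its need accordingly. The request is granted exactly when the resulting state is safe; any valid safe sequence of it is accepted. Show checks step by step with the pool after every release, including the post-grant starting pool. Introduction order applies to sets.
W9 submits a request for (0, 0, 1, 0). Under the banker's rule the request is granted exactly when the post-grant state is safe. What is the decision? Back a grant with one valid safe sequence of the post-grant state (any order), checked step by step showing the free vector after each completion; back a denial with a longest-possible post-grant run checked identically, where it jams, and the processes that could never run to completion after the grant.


DENY — the pretend-granted state is unsafe.
Key observation: after W3, W2 complete, (3, 5, 3, 7) is the best the pool ever gets, yet each leftover process wants more type-A units.
After a pretend grant, a maximal execution: W3, W2 — then nothing else fits. Step-by-step check:
  pool = (0, 2, 1, 3)
  run W3 (needs (0, 1, 1, 0), free (0, 2, 1, 3)); after release of (3, 1, 1, 3) the pool is (3, 3, 2, 6)
  run W2 (needs (3, 2, 2, 6), free (3, 3, 2, 6)); after release of (0, 2, 1, 1) the pool is (3, 5, 3, 7)
  blocked: W9 wants (3, 6, 6, 11), pool (3, 5, 3, 7) — not enough type-B units, type-A units and type-D units
  blocked: W5 wants (3, 4, 4, 1), pool (3, 5, 3, 7) — not enough type-A units
  blocked: W8 wants (1, 0, 5, 5), pool (3, 5, 3, 7) — not enough type-A units
  blocked: W1 wants (2, 2, 4, 8), pool (3, 5, 3, 7) — not enough type-A units and type-D units
Processes that could never finish after the grant: W9, W5, W8 and W1.


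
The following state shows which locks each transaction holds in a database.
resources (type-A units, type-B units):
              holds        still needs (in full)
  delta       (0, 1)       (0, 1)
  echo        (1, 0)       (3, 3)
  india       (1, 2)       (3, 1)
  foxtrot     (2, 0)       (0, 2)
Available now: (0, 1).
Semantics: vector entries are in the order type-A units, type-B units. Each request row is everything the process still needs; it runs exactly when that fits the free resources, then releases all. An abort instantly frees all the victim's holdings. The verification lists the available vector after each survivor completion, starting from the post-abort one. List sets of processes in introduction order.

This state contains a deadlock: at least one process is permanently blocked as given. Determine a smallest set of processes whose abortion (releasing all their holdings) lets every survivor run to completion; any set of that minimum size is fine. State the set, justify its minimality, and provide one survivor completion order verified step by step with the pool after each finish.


The answer: abort echo.
Key observation: before aborting echo, india was permanently blocked — no order could ever run it; afterwards it completes at step 3.
No smaller set exists: with zero aborts the deadlock remains.
One survivor order: delta, foxtrot, india. Step-by-step check (post-abort pool first):
  pool = (1, 1)
  delta needs (0, 1) <= (1, 1) -> finishes; pool += (0, 1) = (1, 2)
  foxtrot needs (0, 2) <= (1, 2) -> finishes; pool += (2, 0) = (3, 2)
  india needs (3, 1) <= (3, 2) -> finishes; pool += (1, 2) = (4, 4)


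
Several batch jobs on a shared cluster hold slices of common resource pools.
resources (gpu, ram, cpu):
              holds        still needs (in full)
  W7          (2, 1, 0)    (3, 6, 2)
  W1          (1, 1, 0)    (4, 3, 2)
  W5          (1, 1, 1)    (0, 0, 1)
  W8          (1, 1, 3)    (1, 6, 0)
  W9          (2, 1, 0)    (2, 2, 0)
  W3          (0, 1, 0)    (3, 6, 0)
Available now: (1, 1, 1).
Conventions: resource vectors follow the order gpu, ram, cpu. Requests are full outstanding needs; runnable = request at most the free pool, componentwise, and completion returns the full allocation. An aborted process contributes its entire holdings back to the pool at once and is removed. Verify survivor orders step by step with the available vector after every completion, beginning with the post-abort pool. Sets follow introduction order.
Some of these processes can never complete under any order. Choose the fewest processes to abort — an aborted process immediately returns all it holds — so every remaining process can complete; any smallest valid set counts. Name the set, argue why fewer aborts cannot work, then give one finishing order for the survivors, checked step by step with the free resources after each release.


The answer: abort W7 and W3.
Key observation: no ordering could ever have run W8 before the abort of W7 and W3; with (2, 2, 0) back in the pool it fits at step 4.
Why nothing smaller works — every single abort fails: W7 alone leaves W8 blocked (short on ram); W1 alone leaves W7 blocked (short on ram); W5 alone leaves W7 blocked (short on ram); W8 alone leaves W7 blocked (short on ram); W9 alone leaves W7 blocked (short on ram); W3 alone leaves W7 blocked (short on ram).
The survivors complete as W5, W9, W1, W8. Walking it through (starting from the post-abort pool):
  pool = (3, 3, 1)
  W5 needs (0, 0, 1) <= (3, 3, 1) -> finishes; pool += (1, 1, 1) = (4, 4, 2)
  W9 needs (2, 2, 0) <= (4, 4, 2) -> finishes; pool += (2, 1, 0) = (6, 5, 2)
  W1 needs (4, 3, 2) <= (6, 5, 2) -> finishes; pool += (1, 1, 0) = (7, 6, 2)
  W8 needs (1, 6, 0) <= (7, 6, 2) -> finishes; pool += (1, 1, 3) = (8, 7, 5)


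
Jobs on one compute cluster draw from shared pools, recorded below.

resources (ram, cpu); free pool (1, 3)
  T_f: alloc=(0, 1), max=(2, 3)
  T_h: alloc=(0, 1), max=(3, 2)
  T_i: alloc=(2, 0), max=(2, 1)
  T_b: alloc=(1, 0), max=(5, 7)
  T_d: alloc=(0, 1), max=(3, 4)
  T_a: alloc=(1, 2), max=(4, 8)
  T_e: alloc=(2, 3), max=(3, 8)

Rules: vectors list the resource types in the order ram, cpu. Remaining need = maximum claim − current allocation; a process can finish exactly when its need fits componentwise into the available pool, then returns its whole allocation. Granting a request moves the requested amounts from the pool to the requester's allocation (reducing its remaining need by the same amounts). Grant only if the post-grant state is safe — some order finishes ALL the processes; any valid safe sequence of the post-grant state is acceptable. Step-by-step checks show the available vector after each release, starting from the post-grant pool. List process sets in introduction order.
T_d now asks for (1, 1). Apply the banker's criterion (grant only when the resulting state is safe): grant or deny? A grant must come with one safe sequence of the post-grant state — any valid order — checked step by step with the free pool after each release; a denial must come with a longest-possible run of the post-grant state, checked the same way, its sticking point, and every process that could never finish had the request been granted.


GRANT — the state after the grant stays safe, e.g. via T_i, T_d, T_h, T_e, T_f, T_b, T_a.
Key observation: with (0, 2) left after the transfer, T_i can run at once — the state stays safe.
Check on the post-grant state, step by step:
  pool = (0, 2)
  run T_i (needs (0, 1), free (0, 2)); after release of (2, 0) the pool is (2, 2)
  run T_d (needs (2, 2), free (2, 2)); after release of (1, 2) the pool is (3, 4)
  run T_h (needs (3, 1), free (3, 4)); after release of (0, 1) the pool is (3, 5)
  run T_e (needs (1, 5), free (3, 5)); after release of (2, 3) the pool is (5, 8)
  run T_f (needs (2, 2), free (5, 8)); after release of (0, 1) the pool is (5, 9)
  run T_b (needs (4, 7), free (5, 9)); after release of (1, 0) the pool is (6, 9)
  run T_a (needs (3, 6), free (6, 9)); after release of (1, 2) the pool is (7, 11)


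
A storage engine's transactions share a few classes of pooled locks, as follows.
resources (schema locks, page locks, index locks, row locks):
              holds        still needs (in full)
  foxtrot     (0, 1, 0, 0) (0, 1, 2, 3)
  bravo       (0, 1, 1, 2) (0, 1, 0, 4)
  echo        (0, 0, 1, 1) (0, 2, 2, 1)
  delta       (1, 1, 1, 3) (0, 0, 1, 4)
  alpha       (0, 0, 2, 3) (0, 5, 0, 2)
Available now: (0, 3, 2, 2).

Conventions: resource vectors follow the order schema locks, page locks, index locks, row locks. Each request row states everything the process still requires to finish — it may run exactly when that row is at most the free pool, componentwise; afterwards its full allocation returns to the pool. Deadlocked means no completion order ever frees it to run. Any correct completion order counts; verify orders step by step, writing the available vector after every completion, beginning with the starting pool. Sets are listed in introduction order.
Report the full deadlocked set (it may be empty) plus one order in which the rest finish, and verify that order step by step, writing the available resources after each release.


Deadlocked: bravo, delta and alpha.
Key observation: after echo, foxtrot the pool peaks at (0, 4, 3, 3), and each blocked process is short somewhere: bravo on row locks; delta on row locks; alpha on page locks.
A valid finishing order for the others: echo, foxtrot. Step-by-step check:
  pool = (0, 3, 2, 2)
  run echo (needs (0, 2, 2, 1), free (0, 3, 2, 2)); after release of (0, 0, 1, 1) the pool is (0, 3, 3, 3)
  run foxtrot (needs (0, 1, 2, 3), free (0, 3, 3, 3)); after release of (0, 1, 0, 0) the pool is (0, 4, 3, 3)
The stuck group stays short no matter what:
  bravo cannot run: need (0, 1, 0, 4) vs free (0, 4, 3, 3) (insufficient row locks)
  delta cannot run: need (0, 0, 1, 4) vs free (0, 4, 3, 3) (insufficient row locks)
  alpha cannot run: need (0, 5, 0, 2) vs free (0, 4, 3, 3) (insufficient page locks)


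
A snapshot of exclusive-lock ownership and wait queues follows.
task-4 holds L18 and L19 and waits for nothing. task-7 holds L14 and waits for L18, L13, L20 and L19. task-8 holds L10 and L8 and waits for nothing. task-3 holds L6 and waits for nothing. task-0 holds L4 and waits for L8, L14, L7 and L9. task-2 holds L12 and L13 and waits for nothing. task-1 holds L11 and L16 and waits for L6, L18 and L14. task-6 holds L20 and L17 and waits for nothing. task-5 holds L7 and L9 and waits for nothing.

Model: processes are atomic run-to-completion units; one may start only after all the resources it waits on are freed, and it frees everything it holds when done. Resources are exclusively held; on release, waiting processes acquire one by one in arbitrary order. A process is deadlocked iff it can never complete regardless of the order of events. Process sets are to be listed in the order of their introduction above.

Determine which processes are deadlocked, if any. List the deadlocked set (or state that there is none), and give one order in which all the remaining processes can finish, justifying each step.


No process is deadlocked.
Key observation: every chain of waits terminates; starting from the processes that wait on nothing, all the rest unlock in turn.
One completion order for the rest: task-6, task-2, task-4, task-3, task-7, task-8, task-5, task-0, task-1.
Verifying each step:
  task-6 waits on nothing -> runs at once and releases L20 and L17
  task-2 waits on nothing -> runs at once and releases L12 and L13
  task-4 waits on nothing -> runs at once and releases L18 and L19
  task-3 waits on nothing -> runs at once and releases L6
  task-7 waits on L18, L13, L20 and L19 — all released -> runs and releases L14
  task-8 waits on nothing -> runs at once and releases L10 and L8
  task-5 waits on nothing -> runs at once and releases L7 and L9
  task-0 waits on L8, L14, L7 and L9 — all released -> runs and releases L4
  task-1 waits on L6, L18 and L14 — all released -> runs and releases L11 and L16


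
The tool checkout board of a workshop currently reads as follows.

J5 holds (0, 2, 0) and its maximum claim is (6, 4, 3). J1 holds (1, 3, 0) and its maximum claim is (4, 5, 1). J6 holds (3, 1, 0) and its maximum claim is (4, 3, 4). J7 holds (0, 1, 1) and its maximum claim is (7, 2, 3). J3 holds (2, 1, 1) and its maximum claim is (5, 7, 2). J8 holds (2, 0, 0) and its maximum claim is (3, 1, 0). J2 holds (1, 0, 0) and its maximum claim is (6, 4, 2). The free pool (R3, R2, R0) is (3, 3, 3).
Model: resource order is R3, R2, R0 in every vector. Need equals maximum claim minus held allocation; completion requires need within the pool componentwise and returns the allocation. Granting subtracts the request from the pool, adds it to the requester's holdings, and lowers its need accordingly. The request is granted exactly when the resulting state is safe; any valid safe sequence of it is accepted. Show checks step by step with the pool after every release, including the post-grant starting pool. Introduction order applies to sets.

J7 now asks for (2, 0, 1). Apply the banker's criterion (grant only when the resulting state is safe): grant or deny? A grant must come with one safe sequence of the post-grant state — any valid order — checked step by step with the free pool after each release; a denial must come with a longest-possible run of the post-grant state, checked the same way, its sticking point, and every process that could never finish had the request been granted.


GRANT. The post-grant state is safe; one safe sequence: J8, J1, J3, J7, J2, J6, J5.
Key observation: (1, 3, 2) free after granting still covers J8 first, and each release covers the next.
Verifying the post-grant state step by step:
  pool = (1, 3, 2)
  J8 needs (1, 1, 0) <= (1, 3, 2) -> finishes; pool += (2, 0, 0) = (3, 3, 2)
  J1 needs (3, 2, 1) <= (3, 3, 2) -> finishes; pool += (1, 3, 0) = (4, 6, 2)
  J3 needs (3, 6, 1) <= (4, 6, 2) -> finishes; pool += (2, 1, 1) = (6, 7, 3)
  J7 needs (5, 1, 1) <= (6, 7, 3) -> finishes; pool += (2, 1, 2) = (8, 8, 5)
  J2 needs (5, 4, 2) <= (8, 8, 5) -> finishes; pool += (1, 0, 0) = (9, 8, 5)
  J6 needs (1, 2, 4) <= (9, 8, 5) -> finishes; pool += (3, 1, 0) = (12, 9, 5)
  J5 needs (6, 2, 3) <= (12, 9, 5) -> finishes; pool += (0, 2, 0) = (12, 11, 5)


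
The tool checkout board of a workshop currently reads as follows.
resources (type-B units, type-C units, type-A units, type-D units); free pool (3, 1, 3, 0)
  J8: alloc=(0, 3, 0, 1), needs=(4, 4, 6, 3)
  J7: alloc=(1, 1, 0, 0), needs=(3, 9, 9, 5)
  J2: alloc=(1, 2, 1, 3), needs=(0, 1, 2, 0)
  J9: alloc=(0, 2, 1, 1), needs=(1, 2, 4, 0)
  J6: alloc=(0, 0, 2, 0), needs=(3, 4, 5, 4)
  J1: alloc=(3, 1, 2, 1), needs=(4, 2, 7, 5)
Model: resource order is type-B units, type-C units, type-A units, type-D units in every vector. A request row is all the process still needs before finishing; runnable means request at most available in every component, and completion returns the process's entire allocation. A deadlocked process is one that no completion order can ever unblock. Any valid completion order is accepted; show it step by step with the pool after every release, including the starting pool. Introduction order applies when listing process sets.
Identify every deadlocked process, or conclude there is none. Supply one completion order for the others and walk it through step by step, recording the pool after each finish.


Nothing here is deadlocked.
Key observation: J2 can run right away; the returned allocation unlocks the remaining processes in turn.
The rest can finish in the order J2, J9, J6, J8, J1, J7. Walking it through:
  pool = (3, 1, 3, 0)
  run J2 (needs (0, 1, 2, 0), free (3, 1, 3, 0)); after release of (1, 2, 1, 3) the pool is (4, 3, 4, 3)
  run J9 (needs (1, 2, 4, 0), free (4, 3, 4, 3)); after release of (0, 2, 1, 1) the pool is (4, 5, 5, 4)
  run J6 (needs (3, 4, 5, 4), free (4, 5, 5, 4)); after release of (0, 0, 2, 0) the pool is (4, 5, 7, 4)
  run J8 (needs (4, 4, 6, 3), free (4, 5, 7, 4)); after release of (0, 3, 0, 1) the pool is (4, 8, 7, 5)
  run J1 (needs (4, 2, 7, 5), free (4, 8, 7, 5)); after release of (3, 1, 2, 1) the pool is (7, 9, 9, 6)
  run J7 (needs (3, 9, 9, 5), free (7, 9, 9, 6)); after release of (1, 1, 0, 0) the pool is (8, 10, 9, 6)


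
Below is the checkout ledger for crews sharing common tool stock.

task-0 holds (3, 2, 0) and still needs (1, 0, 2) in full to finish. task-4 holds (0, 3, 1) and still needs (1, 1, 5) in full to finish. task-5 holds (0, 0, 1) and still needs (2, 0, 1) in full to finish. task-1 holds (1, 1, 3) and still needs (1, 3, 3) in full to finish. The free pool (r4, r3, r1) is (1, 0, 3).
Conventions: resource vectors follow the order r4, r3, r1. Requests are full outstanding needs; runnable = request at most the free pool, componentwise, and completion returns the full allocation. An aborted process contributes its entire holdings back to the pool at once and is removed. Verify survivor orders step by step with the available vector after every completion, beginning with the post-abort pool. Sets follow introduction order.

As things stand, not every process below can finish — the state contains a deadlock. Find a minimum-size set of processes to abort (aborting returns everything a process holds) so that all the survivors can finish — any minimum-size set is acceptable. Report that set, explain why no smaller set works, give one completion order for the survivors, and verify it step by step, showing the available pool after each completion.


Minimum abort set: task-4.
Key observation: before aborting task-4, task-1 was permanently blocked — no order could ever run it; afterwards it completes at step 2.
No smaller set exists: with zero aborts the deadlock remains.
Survivors finish in the order: task-0, task-1, task-5. Verifying each step (pool after the aborts first):
  pool = (1, 3, 4)
  task-0: need (1, 0, 2) fits (1, 3, 4); releases (3, 2, 0), pool now (4, 5, 4)
  task-1: need (1, 3, 3) fits (4, 5, 4); releases (1, 1, 3), pool now (5, 6, 7)
  task-5: need (2, 0, 1) fits (5, 6, 7); releases (0, 0, 1), pool now (5, 6, 8)


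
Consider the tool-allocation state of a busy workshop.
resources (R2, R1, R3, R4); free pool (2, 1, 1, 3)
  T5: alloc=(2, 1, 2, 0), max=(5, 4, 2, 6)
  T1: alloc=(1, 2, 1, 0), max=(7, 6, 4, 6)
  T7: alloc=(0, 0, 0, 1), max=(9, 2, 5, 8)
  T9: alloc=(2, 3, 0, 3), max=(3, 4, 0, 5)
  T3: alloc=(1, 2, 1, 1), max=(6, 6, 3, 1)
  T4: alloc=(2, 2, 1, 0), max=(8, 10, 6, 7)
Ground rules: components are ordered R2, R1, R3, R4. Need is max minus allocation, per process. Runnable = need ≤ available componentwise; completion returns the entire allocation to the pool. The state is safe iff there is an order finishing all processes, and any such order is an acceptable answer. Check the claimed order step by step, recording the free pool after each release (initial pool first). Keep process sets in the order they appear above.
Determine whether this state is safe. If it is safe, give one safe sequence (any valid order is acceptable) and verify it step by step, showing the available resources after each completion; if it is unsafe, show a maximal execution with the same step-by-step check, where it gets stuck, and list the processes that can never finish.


The state is SAFE; one workable sequence: T9, T5, T1, T3, T4, T7.
Key observation: T9 is the earliest step where a requested resource binds exactly: need (1, 1, 0, 2), pool (2, 1, 1, 3) at its turn.
Check, step by step:
  pool = (2, 1, 1, 3)
  T9: need (1, 1, 0, 2) fits (2, 1, 1, 3); releases (2, 3, 0, 3), pool now (4, 4, 1, 6)
  T5: need (3, 3, 0, 6) fits (4, 4, 1, 6); releases (2, 1, 2, 0), pool now (6, 5, 3, 6)
  T1: need (6, 4, 3, 6) fits (6, 5, 3, 6); releases (1, 2, 1, 0), pool now (7, 7, 4, 6)
  T3: need (5, 4, 2, 0) fits (7, 7, 4, 6); releases (1, 2, 1, 1), pool now (8, 9, 5, 7)
  T4: need (6, 8, 5, 7) fits (8, 9, 5, 7); releases (2, 2, 1, 0), pool now (10, 11, 6, 7)
  T7: need (9, 2, 5, 7) fits (10, 11, 6, 7); releases (0, 0, 0, 1), pool now (10, 11, 6, 8)


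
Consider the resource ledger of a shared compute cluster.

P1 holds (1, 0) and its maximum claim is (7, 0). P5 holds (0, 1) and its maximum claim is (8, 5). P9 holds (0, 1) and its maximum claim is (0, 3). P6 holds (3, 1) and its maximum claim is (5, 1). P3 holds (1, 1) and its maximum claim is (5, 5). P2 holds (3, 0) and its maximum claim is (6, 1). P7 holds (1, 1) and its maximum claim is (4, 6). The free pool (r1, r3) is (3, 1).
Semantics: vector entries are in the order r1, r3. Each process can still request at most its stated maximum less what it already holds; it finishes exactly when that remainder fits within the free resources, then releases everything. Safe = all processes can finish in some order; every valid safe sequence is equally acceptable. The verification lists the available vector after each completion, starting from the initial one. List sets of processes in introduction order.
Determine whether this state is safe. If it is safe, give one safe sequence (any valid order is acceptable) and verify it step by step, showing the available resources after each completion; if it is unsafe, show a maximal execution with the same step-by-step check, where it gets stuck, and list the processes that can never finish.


UNSAFE.
Key observation: no order helps: past P6, P2, P9, P1, the free pool tops out at (10, 3), below what each blocked process needs in r3.
A maximal execution: P6, P2, P9, P1 — then nothing else fits. Check, step by step:
  pool = (3, 1)
  P6: need (2, 0) fits (3, 1); releases (3, 1), pool now (6, 2)
  P2: need (3, 1) fits (6, 2); releases (3, 0), pool now (9, 2)
  P9: need (0, 2) fits (9, 2); releases (0, 1), pool now (9, 3)
  P1: need (6, 0) fits (9, 3); releases (1, 0), pool now (10, 3)
  P5 cannot run: need (8, 4) vs free (10, 3) (insufficient r3)
  P3 cannot run: need (4, 4) vs free (10, 3) (insufficient r3)
  P7 cannot run: need (3, 5) vs free (10, 3) (insufficient r3)
Processes that can never finish: P5, P3 and P7.


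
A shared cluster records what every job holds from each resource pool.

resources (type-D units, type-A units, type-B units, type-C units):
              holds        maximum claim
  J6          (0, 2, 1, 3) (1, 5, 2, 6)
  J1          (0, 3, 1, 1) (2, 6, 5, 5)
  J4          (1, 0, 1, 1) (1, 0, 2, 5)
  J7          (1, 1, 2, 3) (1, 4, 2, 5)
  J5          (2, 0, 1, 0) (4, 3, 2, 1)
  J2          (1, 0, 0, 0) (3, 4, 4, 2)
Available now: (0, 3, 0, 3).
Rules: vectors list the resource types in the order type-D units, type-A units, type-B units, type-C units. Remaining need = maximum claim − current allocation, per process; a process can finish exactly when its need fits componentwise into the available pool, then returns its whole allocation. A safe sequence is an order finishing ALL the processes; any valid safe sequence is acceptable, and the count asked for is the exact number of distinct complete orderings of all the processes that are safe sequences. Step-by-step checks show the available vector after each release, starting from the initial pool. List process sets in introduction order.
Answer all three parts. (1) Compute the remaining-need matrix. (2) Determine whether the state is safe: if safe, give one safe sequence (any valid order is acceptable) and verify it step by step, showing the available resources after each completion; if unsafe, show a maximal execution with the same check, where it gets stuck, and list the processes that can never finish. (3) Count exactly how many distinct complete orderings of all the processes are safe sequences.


(1) Need matrix, components ordered type-D units, type-A units, type-B units, type-C units:
  J6: (1, 3, 1, 3)
  J1: (2, 3, 4, 4)
  J4: (0, 0, 1, 4)
  J7: (0, 3, 0, 2)
  J5: (2, 3, 1, 1)
  J2: (2, 4, 4, 2)
(2) SAFE, for example via the order J7, J4, J6, J2, J1, J5.
Key observation: J7 marks the first exact bind of the order: its need (0, 3, 0, 2) fits the free (0, 3, 0, 3) with zero slack on a requested resource.
Verifying each step:
  pool = (0, 3, 0, 3)
  J7: need (0, 3, 0, 2) fits (0, 3, 0, 3); releases (1, 1, 2, 3), pool now (1, 4, 2, 6)
  J4: need (0, 0, 1, 4) fits (1, 4, 2, 6); releases (1, 0, 1, 1), pool now (2, 4, 3, 7)
  J6: need (1, 3, 1, 3) fits (2, 4, 3, 7); releases (0, 2, 1, 3), pool now (2, 6, 4, 10)
  J2: need (2, 4, 4, 2) fits (2, 6, 4, 10); releases (1, 0, 0, 0), pool now (3, 6, 4, 10)
  J1: need (2, 3, 4, 4) fits (3, 6, 4, 10); releases (0, 3, 1, 1), pool now (3, 9, 5, 11)
  J5: need (2, 3, 1, 1) fits (3, 9, 5, 11); releases (2, 0, 1, 0), pool now (5, 9, 6, 11)
(3) Precisely 18 of the possible complete orderings are safe sequences.


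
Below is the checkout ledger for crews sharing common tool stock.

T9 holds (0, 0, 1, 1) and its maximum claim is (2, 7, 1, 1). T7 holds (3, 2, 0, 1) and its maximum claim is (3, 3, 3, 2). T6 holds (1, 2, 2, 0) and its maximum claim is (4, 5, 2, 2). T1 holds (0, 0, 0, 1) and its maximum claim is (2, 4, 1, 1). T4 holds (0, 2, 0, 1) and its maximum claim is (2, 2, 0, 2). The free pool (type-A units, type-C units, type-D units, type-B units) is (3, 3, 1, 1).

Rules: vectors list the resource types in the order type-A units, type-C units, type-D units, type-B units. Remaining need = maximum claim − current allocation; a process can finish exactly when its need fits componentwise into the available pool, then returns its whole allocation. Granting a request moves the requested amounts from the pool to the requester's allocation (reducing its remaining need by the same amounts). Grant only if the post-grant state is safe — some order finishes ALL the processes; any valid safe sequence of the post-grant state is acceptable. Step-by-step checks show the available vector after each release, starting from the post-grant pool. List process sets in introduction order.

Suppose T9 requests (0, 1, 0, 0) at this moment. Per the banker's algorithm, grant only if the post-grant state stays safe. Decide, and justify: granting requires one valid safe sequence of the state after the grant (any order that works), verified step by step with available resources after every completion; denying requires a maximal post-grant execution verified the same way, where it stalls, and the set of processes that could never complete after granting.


GRANT. The post-grant state is safe; one safe sequence: T4, T1, T6, T7, T9.
Key observation: granting shrinks the pool to (3, 2, 1, 1), yet T4 still fits and the chain goes through.
Verifying the post-grant state step by step:
  pool = (3, 2, 1, 1)
  T4 needs (2, 0, 0, 1) <= (3, 2, 1, 1) -> finishes; pool += (0, 2, 0, 1) = (3, 4, 1, 2)
  T1 needs (2, 4, 1, 0) <= (3, 4, 1, 2) -> finishes; pool += (0, 0, 0, 1) = (3, 4, 1, 3)
  T6 needs (3, 3, 0, 2) <= (3, 4, 1, 3) -> finishes; pool += (1, 2, 2, 0) = (4, 6, 3, 3)
  T7 needs (0, 1, 3, 1) <= (4, 6, 3, 3) -> finishes; pool += (3, 2, 0, 1) = (7, 8, 3, 4)
  T9 needs (2, 6, 0, 0) <= (7, 8, 3, 4) -> finishes; pool += (0, 1, 1, 1) = (7, 9, 4, 5)
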